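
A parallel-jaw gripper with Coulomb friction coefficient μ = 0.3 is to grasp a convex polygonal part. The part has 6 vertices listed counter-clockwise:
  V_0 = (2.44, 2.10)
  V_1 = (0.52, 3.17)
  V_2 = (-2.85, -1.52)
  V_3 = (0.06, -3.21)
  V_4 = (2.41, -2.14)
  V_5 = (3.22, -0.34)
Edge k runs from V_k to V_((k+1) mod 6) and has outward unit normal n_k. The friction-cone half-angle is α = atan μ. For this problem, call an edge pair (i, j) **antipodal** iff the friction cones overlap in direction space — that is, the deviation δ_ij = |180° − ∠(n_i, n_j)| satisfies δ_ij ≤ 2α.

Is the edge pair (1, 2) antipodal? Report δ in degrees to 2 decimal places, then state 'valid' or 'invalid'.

α = atan 0.3 = 16.70°;  2α = 33.40°
edge 1: e_1 = (-3.37, -4.69);  n_1 = (-0.8121, +0.5835)
edge 2: e_2 = (+2.91, -1.69);  n_2 = (-0.5022, -0.8647)
∠(n_1, n_2) = 95.55°
δ = |180° − 95.55°| = 84.45°
84.45° > 2α = 33.40°  →  invalid

δ = 84.45°, invalid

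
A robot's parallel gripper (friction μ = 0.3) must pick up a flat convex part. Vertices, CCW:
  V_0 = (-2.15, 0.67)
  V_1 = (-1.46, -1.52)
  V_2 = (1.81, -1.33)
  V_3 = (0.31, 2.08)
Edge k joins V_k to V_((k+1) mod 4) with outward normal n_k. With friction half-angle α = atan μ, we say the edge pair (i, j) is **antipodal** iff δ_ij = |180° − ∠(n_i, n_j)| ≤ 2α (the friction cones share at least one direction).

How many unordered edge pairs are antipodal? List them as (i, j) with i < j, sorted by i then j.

count = 2; pairs: (0,2), (1,3)

α = atan 0.3 = 16.70°;  2α = 33.40°
n_0 = (-0.9538, -0.3005)
n_1 = (+0.0580, -0.9983)
n_2 = (+0.9154, +0.4026)
n_3 = (-0.4973, +0.8676)
  (0,1): δ = 104.16°  ·
  (0,2): δ = 6.26°  ✓
  (0,3): δ = 102.33°  ·
  (1,2): δ = 69.58°  ·
  (1,3): δ = 26.49°  ✓
  (2,3): δ = 83.92°  ·
antipodal pairs: 2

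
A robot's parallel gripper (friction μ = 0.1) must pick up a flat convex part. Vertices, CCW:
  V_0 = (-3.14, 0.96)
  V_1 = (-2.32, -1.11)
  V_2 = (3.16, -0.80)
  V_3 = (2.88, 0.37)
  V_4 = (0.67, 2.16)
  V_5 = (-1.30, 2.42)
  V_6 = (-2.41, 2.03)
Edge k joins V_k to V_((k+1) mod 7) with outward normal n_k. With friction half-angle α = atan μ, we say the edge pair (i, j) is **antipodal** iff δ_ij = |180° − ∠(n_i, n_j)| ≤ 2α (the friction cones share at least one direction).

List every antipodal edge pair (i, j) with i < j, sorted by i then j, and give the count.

count = 2; pairs: (0,2), (1,4)

α = atan 0.1 = 5.71°;  2α = 11.42°
n_0 = (-0.9297, -0.3683)
n_1 = (+0.0565, -0.9984)
n_2 = (+0.9725, +0.2327)
n_3 = (+0.6294, +0.7771)
n_4 = (+0.1308, +0.9914)
n_5 = (-0.3315, +0.9435)
n_6 = (-0.8261, +0.5636)
  (0,1): δ = 108.37°  ·
  (0,2): δ = 8.15°  ✓
  (0,3): δ = 29.38°  ·
  (0,4): δ = 60.87°  ·
  (0,5): δ = 87.75°  ·
  (0,6): δ = 124.09°  ·
  (1,2): δ = 79.78°  ·
  (1,3): δ = 42.24°  ·
  (1,4): δ = 10.76°  ✓
  (1,5): δ = 16.12°  ·
  (1,6): δ = 52.46°  ·
  (2,3): δ = 142.46°  ·
  (2,4): δ = 110.98°  ·
  (2,5): δ = 84.10°  ·
  (2,6): δ = 47.76°  ·
  (3,4): δ = 148.51°  ·
  (3,5): δ = 121.64°  ·
  (3,6): δ = 85.30°  ·
  (4,5): δ = 153.12°  ·
  (4,6): δ = 116.79°  ·
  (5,6): δ = 143.66°  ·
antipodal pairs: 2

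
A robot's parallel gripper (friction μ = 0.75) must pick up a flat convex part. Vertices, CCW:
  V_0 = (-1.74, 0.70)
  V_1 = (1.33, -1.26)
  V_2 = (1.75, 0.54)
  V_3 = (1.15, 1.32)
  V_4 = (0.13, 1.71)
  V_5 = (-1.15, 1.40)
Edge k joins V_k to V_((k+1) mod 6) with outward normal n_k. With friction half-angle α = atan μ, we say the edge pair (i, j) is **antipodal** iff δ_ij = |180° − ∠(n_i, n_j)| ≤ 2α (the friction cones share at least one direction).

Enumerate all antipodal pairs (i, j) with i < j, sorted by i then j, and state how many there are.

count = 6; pairs: (0,1), (0,2), (0,3), (0,4), (1,4), (1,5)

α = atan 0.75 = 36.87°;  2α = 73.74°
n_0 = (-0.5381, -0.8429)
n_1 = (+0.9738, -0.2272)
n_2 = (+0.7926, +0.6097)
n_3 = (+0.3571, +0.9341)
n_4 = (-0.2354, +0.9719)
n_5 = (-0.7646, +0.6445)
  (0,1): δ = 70.58°  ✓
  (0,2): δ = 19.88°  ✓
  (0,3): δ = 11.63°  ✓
  (0,4): δ = 46.17°  ✓
  (0,5): δ = 82.43°  ·
  (1,2): δ = 129.30°  ·
  (1,3): δ = 97.79°  ·
  (1,4): δ = 63.25°  ✓
  (1,5): δ = 26.99°  ✓
  (2,3): δ = 148.49°  ·
  (2,4): δ = 113.95°  ·
  (2,5): δ = 77.69°  ·
  (3,4): δ = 145.46°  ·
  (3,5): δ = 109.20°  ·
  (4,5): δ = 143.74°  ·
antipodal pairs: 6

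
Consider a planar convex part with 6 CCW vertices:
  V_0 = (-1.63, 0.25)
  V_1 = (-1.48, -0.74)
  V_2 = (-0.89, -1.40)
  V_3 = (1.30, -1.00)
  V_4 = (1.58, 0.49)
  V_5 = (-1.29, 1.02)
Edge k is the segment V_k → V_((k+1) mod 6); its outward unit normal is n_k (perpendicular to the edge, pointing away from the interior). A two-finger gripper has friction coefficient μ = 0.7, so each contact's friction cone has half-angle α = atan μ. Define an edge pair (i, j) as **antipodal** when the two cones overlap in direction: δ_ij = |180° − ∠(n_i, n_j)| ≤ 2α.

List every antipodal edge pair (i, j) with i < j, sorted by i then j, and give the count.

α = atan 0.7 = 34.99°;  2α = 69.98°
n_0 = (-0.9887, -0.1498)
n_1 = (-0.7455, -0.6665)
n_2 = (+0.1797, -0.9837)
n_3 = (+0.9828, -0.1847)
n_4 = (+0.1816, +0.9834)
n_5 = (-0.9148, +0.4039)
  (0,1): δ = 146.82°  ·
  (0,2): δ = 88.26°  ·
  (0,3): δ = 19.26°  ✓
  (0,4): δ = 70.92°  ·
  (0,5): δ = 147.56°  ·
  (1,2): δ = 121.44°  ·
  (1,3): δ = 52.44°  ✓
  (1,4): δ = 37.74°  ✓
  (1,5): δ = 114.38°  ·
  (2,3): δ = 110.99°  ·
  (2,4): δ = 20.81°  ✓
  (2,5): δ = 55.82°  ✓
  (3,4): δ = 89.82°  ·
  (3,5): δ = 13.18°  ✓
  (4,5): δ = 103.36°  ·
antipodal pairs: 6

count = 6; pairs: (0,3), (1,3), (1,4), (2,4), (2,5), (3,5)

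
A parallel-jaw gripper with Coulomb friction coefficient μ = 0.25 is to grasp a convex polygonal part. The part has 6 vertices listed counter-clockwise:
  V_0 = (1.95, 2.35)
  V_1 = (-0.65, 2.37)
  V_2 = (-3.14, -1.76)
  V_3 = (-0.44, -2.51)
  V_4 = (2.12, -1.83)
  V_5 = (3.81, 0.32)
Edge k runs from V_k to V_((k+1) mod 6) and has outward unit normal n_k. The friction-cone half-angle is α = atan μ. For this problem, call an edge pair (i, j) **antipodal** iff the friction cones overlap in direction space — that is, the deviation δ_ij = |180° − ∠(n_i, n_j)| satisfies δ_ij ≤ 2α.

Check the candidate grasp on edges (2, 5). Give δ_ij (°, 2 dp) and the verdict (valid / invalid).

δ = 31.98°, invalid

α = atan 0.25 = 14.04°;  2α = 28.07°
edge 2: e_2 = (+2.70, -0.75);  n_2 = (-0.2676, -0.9635)
edge 5: e_5 = (-1.86, +2.03);  n_5 = (+0.7373, +0.6756)
∠(n_2, n_5) = 148.02°
δ = |180° − 148.02°| = 31.98°
31.98° > 2α = 28.07°  →  invalid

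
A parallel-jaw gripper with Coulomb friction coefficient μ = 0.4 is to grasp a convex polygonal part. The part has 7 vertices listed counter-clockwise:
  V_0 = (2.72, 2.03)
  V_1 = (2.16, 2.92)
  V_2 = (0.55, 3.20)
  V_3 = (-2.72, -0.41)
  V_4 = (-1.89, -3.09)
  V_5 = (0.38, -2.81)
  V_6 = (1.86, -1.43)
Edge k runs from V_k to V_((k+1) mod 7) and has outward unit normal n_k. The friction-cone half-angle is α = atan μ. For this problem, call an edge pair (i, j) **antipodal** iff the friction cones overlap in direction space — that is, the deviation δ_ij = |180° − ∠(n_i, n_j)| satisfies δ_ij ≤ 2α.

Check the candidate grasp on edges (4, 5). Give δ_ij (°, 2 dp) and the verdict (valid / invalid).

δ = 144.03°, invalid

α = atan 0.4 = 21.80°;  2α = 43.60°
edge 4: e_4 = (+2.27, +0.28);  n_4 = (+0.1224, -0.9925)
edge 5: e_5 = (+1.48, +1.38);  n_5 = (+0.6820, -0.7314)
∠(n_4, n_5) = 35.97°
δ = |180° − 35.97°| = 144.03°
144.03° > 2α = 43.60°  →  invalid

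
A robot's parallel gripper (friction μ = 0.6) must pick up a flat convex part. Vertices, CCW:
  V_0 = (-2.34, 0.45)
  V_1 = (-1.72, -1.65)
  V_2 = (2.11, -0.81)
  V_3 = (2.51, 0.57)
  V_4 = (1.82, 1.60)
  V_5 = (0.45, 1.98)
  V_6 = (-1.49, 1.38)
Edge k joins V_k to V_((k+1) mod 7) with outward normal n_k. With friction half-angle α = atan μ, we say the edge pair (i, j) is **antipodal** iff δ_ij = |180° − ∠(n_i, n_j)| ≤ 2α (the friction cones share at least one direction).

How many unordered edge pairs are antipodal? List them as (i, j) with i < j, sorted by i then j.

α = atan 0.6 = 30.96°;  2α = 61.93°
n_0 = (-0.9591, -0.2832)
n_1 = (+0.2142, -0.9768)
n_2 = (+0.9605, -0.2784)
n_3 = (+0.8308, +0.5566)
n_4 = (+0.2673, +0.9636)
n_5 = (-0.2955, +0.9554)
n_6 = (-0.7381, +0.6746)
  (0,1): δ = 94.08°  ·
  (0,2): δ = 32.61°  ✓
  (0,3): δ = 17.37°  ✓
  (0,4): δ = 58.05°  ✓
  (0,5): δ = 90.74°  ·
  (0,6): δ = 121.12°  ·
  (1,2): δ = 118.53°  ·
  (1,3): δ = 68.55°  ·
  (1,4): δ = 27.87°  ✓
  (1,5): δ = 4.82°  ✓
  (1,6): δ = 35.20°  ✓
  (2,3): δ = 130.02°  ·
  (2,4): δ = 89.34°  ·
  (2,5): δ = 56.65°  ✓
  (2,6): δ = 26.26°  ✓
  (3,4): δ = 139.32°  ·
  (3,5): δ = 106.63°  ·
  (3,6): δ = 76.24°  ·
  (4,5): δ = 147.31°  ·
  (4,6): δ = 116.92°  ·
  (5,6): δ = 149.61°  ·
antipodal pairs: 8

count = 8; pairs: (0,2), (0,3), (0,4), (1,4), (1,5), (1,6), (2,5), (2,6)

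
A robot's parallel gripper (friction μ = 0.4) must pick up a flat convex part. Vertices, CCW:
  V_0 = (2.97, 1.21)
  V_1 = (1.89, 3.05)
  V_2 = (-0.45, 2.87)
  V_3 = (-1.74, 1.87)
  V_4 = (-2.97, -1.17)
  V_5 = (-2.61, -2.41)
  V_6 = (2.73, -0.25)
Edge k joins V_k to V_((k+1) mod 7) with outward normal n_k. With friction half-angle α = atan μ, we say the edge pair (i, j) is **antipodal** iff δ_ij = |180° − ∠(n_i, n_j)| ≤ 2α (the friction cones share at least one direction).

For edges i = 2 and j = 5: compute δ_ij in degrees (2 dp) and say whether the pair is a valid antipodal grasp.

δ = 15.76°, valid

α = atan 0.4 = 21.80°;  2α = 43.60°
edge 2: e_2 = (-1.29, -1.00);  n_2 = (-0.6127, +0.7903)
edge 5: e_5 = (+5.34, +2.16);  n_5 = (+0.3750, -0.9270)
∠(n_2, n_5) = 164.24°
δ = |180° − 164.24°| = 15.76°
15.76° ≤ 2α = 43.60°  →  valid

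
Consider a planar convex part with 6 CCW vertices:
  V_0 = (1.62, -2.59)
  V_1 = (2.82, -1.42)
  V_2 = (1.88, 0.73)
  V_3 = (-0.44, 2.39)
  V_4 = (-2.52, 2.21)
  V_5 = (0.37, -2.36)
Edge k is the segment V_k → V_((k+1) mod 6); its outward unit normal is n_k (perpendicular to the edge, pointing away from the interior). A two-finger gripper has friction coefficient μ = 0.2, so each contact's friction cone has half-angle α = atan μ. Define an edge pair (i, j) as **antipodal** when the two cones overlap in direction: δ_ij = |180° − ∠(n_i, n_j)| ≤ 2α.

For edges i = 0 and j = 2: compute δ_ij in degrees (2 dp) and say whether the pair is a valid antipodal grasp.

δ = 79.86°, invalid

α = atan 0.2 = 11.31°;  2α = 22.62°
edge 0: e_0 = (+1.20, +1.17);  n_0 = (+0.6981, -0.7160)
edge 2: e_2 = (-2.32, +1.66);  n_2 = (+0.5819, +0.8133)
∠(n_0, n_2) = 100.14°
δ = |180° − 100.14°| = 79.86°
79.86° > 2α = 22.62°  →  invalid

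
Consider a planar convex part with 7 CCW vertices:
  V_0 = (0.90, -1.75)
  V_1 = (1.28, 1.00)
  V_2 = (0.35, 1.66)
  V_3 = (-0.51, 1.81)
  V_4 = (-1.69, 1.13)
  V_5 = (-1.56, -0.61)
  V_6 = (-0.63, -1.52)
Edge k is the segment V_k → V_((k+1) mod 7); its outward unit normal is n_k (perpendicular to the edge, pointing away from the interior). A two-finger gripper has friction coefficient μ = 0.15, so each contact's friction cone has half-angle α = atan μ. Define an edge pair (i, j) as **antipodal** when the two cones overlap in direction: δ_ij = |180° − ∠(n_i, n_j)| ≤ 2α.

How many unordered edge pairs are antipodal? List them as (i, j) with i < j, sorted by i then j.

α = atan 0.15 = 8.53°;  2α = 17.06°
n_0 = (+0.9906, -0.1369)
n_1 = (+0.5787, +0.8155)
n_2 = (+0.1718, +0.9851)
n_3 = (-0.4993, +0.8664)
n_4 = (-0.9972, -0.0745)
n_5 = (-0.6994, -0.7148)
n_6 = (-0.1487, -0.9889)
  (0,1): δ = 117.50°  ·
  (0,2): δ = 92.03°  ·
  (0,3): δ = 52.18°  ·
  (0,4): δ = 12.14°  ✓
  (0,5): δ = 53.49°  ·
  (0,6): δ = 89.32°  ·
  (1,2): δ = 154.53°  ·
  (1,3): δ = 114.68°  ·
  (1,4): δ = 50.36°  ·
  (1,5): δ = 9.01°  ✓
  (1,6): δ = 26.81°  ·
  (2,3): δ = 140.15°  ·
  (2,4): δ = 75.83°  ·
  (2,5): δ = 34.48°  ·
  (2,6): δ = 1.34°  ✓
  (3,4): δ = 115.68°  ·
  (3,5): δ = 74.33°  ·
  (3,6): δ = 38.50°  ·
  (4,5): δ = 138.65°  ·
  (4,6): δ = 102.82°  ·
  (5,6): δ = 144.17°  ·
antipodal pairs: 3

count = 3; pairs: (0,4), (1,5), (2,6)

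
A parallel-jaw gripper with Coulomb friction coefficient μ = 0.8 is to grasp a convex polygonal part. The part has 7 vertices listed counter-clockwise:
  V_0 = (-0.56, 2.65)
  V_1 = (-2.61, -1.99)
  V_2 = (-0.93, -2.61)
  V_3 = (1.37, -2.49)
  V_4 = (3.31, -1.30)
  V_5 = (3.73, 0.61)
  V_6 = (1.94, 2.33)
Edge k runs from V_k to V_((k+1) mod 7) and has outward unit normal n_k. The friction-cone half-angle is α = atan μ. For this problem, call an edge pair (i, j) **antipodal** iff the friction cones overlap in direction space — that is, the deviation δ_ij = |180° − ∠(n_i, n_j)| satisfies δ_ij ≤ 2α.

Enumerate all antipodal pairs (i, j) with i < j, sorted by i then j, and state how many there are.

α = atan 0.8 = 38.66°;  2α = 77.32°
n_0 = (-0.9147, +0.4041)
n_1 = (-0.3462, -0.9382)
n_2 = (+0.0521, -0.9986)
n_3 = (+0.5229, -0.8524)
n_4 = (+0.9767, -0.2148)
n_5 = (+0.6929, +0.7211)
n_6 = (+0.1270, +0.9919)
  (0,1): δ = 86.42°  ·
  (0,2): δ = 63.18°  ✓
  (0,3): δ = 34.64°  ✓
  (0,4): δ = 11.43°  ✓
  (0,5): δ = 69.98°  ✓
  (0,6): δ = 106.54°  ·
  (1,2): δ = 156.76°  ·
  (1,3): δ = 128.22°  ·
  (1,4): δ = 82.15°  ·
  (1,5): δ = 23.60°  ✓
  (1,6): δ = 12.96°  ✓
  (2,3): δ = 151.46°  ·
  (2,4): δ = 105.39°  ·
  (2,5): δ = 46.84°  ✓
  (2,6): δ = 10.28°  ✓
  (3,4): δ = 133.93°  ·
  (3,5): δ = 75.38°  ✓
  (3,6): δ = 38.82°  ✓
  (4,5): δ = 121.46°  ·
  (4,6): δ = 84.89°  ·
  (5,6): δ = 143.44°  ·
antipodal pairs: 10

count = 10; pairs: (0,2), (0,3), (0,4), (0,5), (1,5), (1,6), (2,5), (2,6), (3,5), (3,6)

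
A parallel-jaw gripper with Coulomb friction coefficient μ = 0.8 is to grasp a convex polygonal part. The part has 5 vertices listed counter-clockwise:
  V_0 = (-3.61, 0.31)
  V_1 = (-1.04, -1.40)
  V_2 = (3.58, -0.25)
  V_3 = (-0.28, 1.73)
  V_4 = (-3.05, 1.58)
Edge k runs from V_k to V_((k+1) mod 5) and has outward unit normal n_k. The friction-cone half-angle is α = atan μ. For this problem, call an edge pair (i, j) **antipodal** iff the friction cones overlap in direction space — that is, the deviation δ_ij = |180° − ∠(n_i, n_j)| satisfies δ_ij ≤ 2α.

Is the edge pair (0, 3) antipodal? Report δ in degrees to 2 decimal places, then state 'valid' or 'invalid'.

α = atan 0.8 = 38.66°;  2α = 77.32°
edge 0: e_0 = (+2.57, -1.71);  n_0 = (-0.5540, -0.8325)
edge 3: e_3 = (-2.77, -0.15);  n_3 = (-0.0541, +0.9985)
∠(n_0, n_3) = 143.26°
δ = |180° − 143.26°| = 36.74°
36.74° ≤ 2α = 77.32°  →  valid

δ = 36.74°, valid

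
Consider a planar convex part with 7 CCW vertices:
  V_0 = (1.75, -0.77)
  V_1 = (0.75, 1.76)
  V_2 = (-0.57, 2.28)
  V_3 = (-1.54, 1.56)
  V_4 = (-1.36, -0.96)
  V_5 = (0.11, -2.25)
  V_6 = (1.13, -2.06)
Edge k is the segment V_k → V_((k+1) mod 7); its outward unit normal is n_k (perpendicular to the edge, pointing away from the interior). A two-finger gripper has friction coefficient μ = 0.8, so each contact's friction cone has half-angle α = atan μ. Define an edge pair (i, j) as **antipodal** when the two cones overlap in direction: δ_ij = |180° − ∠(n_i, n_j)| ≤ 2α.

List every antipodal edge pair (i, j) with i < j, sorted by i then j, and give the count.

count = 10; pairs: (0,2), (0,3), (0,4), (1,3), (1,4), (1,5), (2,5), (2,6), (3,6), (4,6)

α = atan 0.8 = 38.66°;  2α = 77.32°
n_0 = (+0.9300, +0.3676)
n_1 = (+0.3665, +0.9304)
n_2 = (-0.5960, +0.8030)
n_3 = (-0.9975, -0.0712)
n_4 = (-0.6596, -0.7516)
n_5 = (+0.1831, -0.9831)
n_6 = (+0.9013, -0.4332)
  (0,1): δ = 133.07°  ·
  (0,2): δ = 74.98°  ✓
  (0,3): δ = 17.48°  ✓
  (0,4): δ = 27.16°  ✓
  (0,5): δ = 78.99°  ·
  (0,6): δ = 132.76°  ·
  (1,2): δ = 121.91°  ·
  (1,3): δ = 64.41°  ✓
  (1,4): δ = 19.77°  ✓
  (1,5): δ = 32.05°  ✓
  (1,6): δ = 85.83°  ·
  (2,3): δ = 122.50°  ·
  (2,4): δ = 77.85°  ·
  (2,5): δ = 26.03°  ✓
  (2,6): δ = 27.74°  ✓
  (3,4): δ = 135.35°  ·
  (3,5): δ = 83.53°  ·
  (3,6): δ = 29.76°  ✓
  (4,5): δ = 128.18°  ·
  (4,6): δ = 74.40°  ✓
  (5,6): δ = 126.22°  ·
antipodal pairs: 10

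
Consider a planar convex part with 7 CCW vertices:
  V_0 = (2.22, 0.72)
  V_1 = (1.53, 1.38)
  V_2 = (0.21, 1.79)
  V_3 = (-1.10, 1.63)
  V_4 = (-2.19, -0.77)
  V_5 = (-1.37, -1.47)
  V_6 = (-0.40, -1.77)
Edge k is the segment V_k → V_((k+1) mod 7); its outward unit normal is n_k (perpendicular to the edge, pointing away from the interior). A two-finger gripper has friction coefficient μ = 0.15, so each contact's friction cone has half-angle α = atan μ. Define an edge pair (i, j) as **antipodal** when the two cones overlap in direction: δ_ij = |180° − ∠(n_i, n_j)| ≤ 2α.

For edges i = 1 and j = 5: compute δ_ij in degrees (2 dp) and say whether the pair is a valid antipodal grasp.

α = atan 0.15 = 8.53°;  2α = 17.06°
edge 1: e_1 = (-1.32, +0.41);  n_1 = (+0.2966, +0.9550)
edge 5: e_5 = (+0.97, -0.30);  n_5 = (-0.2955, -0.9554)
∠(n_1, n_5) = 179.93°
δ = |180° − 179.93°| = 0.07°
0.07° ≤ 2α = 17.06°  →  valid

δ = 0.07°, valid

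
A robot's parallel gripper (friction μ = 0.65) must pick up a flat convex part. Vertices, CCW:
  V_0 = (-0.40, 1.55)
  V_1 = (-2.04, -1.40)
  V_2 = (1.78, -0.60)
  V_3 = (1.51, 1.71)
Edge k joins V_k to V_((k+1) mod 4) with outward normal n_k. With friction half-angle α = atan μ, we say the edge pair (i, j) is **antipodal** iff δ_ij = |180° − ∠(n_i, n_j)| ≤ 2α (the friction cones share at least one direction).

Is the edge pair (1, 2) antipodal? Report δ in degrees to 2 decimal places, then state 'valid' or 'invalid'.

α = atan 0.65 = 33.02°;  2α = 66.05°
edge 1: e_1 = (+3.82, +0.80);  n_1 = (+0.2050, -0.9788)
edge 2: e_2 = (-0.27, +2.31);  n_2 = (+0.9932, +0.1161)
∠(n_1, n_2) = 84.84°
δ = |180° − 84.84°| = 95.16°
95.16° > 2α = 66.05°  →  invalid

δ = 95.16°, invalid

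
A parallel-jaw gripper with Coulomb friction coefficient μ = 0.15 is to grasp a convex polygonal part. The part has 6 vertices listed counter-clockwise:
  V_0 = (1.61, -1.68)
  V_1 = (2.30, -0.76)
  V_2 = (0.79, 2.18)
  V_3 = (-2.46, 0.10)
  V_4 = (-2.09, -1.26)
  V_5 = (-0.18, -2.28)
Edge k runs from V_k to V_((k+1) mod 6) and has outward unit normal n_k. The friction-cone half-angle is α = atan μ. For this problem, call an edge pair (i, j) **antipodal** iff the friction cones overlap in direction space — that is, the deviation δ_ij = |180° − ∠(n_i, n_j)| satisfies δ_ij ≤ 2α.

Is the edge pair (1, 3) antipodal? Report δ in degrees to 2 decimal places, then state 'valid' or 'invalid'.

δ = 11.97°, valid

α = atan 0.15 = 8.53°;  2α = 17.06°
edge 1: e_1 = (-1.51, +2.94);  n_1 = (+0.8895, +0.4569)
edge 3: e_3 = (+0.37, -1.36);  n_3 = (-0.9649, -0.2625)
∠(n_1, n_3) = 168.03°
δ = |180° − 168.03°| = 11.97°
11.97° ≤ 2α = 17.06°  →  valid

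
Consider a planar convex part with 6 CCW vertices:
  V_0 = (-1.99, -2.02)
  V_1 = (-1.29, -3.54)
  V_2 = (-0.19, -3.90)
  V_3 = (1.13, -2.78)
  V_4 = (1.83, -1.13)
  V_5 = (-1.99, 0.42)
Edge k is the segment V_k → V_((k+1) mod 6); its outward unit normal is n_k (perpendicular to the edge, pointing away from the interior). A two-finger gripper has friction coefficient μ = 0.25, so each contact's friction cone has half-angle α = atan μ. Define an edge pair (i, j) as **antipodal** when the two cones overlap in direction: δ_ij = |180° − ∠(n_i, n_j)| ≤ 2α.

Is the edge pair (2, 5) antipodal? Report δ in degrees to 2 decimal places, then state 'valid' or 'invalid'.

δ = 49.69°, invalid

α = atan 0.25 = 14.04°;  2α = 28.07°
edge 2: e_2 = (+1.32, +1.12);  n_2 = (+0.6470, -0.7625)
edge 5: e_5 = (+0.00, -2.44);  n_5 = (-1.0000, -0.0000)
∠(n_2, n_5) = 130.31°
δ = |180° − 130.31°| = 49.69°
49.69° > 2α = 28.07°  →  invalid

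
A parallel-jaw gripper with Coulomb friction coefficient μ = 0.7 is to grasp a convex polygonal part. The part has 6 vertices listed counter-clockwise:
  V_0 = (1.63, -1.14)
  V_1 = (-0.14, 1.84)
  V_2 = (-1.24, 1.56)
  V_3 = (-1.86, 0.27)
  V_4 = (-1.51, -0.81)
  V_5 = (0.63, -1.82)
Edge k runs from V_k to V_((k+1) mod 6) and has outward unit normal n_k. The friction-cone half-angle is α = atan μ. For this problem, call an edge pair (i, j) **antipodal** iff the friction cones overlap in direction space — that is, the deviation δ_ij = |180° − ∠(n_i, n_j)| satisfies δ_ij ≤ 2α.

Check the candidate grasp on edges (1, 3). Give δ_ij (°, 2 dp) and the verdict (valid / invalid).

δ = 86.32°, invalid

α = atan 0.7 = 34.99°;  2α = 69.98°
edge 1: e_1 = (-1.10, -0.28);  n_1 = (-0.2467, +0.9691)
edge 3: e_3 = (+0.35, -1.08);  n_3 = (-0.9513, -0.3083)
∠(n_1, n_3) = 93.68°
δ = |180° − 93.68°| = 86.32°
86.32° > 2α = 69.98°  →  invalid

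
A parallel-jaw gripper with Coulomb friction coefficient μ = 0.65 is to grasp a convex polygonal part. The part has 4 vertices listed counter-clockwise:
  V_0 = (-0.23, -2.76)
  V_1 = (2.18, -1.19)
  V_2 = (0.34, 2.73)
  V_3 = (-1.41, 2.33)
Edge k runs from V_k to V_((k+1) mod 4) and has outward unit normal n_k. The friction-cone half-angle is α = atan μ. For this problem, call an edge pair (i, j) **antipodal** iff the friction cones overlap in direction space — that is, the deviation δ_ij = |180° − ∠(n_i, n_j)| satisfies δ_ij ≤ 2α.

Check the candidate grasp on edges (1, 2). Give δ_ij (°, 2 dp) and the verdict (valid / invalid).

α = atan 0.65 = 33.02°;  2α = 66.05°
edge 1: e_1 = (-1.84, +3.92);  n_1 = (+0.9052, +0.4249)
edge 2: e_2 = (-1.75, -0.40);  n_2 = (-0.2228, +0.9749)
∠(n_1, n_2) = 77.73°
δ = |180° − 77.73°| = 102.27°
102.27° > 2α = 66.05°  →  invalid

δ = 102.27°, invalid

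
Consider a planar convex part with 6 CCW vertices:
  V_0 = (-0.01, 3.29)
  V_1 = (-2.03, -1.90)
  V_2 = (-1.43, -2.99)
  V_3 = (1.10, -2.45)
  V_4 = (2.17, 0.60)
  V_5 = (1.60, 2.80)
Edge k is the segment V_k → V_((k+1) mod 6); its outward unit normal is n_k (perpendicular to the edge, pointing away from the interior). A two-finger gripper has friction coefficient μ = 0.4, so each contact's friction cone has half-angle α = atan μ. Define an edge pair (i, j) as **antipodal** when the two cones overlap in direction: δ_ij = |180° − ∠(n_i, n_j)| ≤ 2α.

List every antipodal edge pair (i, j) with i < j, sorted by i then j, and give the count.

count = 4; pairs: (0,3), (0,4), (1,4), (2,5)

α = atan 0.4 = 21.80°;  2α = 43.60°
n_0 = (-0.9319, +0.3627)
n_1 = (-0.8760, -0.4822)
n_2 = (+0.2087, -0.9780)
n_3 = (+0.9436, -0.3310)
n_4 = (+0.9680, +0.2508)
n_5 = (+0.2912, +0.9567)
  (0,1): δ = 129.90°  ·
  (0,2): δ = 56.69°  ·
  (0,3): δ = 1.93°  ✓
  (0,4): δ = 35.79°  ✓
  (0,5): δ = 94.34°  ·
  (1,2): δ = 106.78°  ·
  (1,3): δ = 48.16°  ·
  (1,4): δ = 14.31°  ✓
  (1,5): δ = 44.24°  ·
  (2,3): δ = 121.38°  ·
  (2,4): δ = 87.52°  ·
  (2,5): δ = 28.98°  ✓
  (3,4): δ = 146.14°  ·
  (3,5): δ = 87.60°  ·
  (4,5): δ = 121.45°  ·
antipodal pairs: 4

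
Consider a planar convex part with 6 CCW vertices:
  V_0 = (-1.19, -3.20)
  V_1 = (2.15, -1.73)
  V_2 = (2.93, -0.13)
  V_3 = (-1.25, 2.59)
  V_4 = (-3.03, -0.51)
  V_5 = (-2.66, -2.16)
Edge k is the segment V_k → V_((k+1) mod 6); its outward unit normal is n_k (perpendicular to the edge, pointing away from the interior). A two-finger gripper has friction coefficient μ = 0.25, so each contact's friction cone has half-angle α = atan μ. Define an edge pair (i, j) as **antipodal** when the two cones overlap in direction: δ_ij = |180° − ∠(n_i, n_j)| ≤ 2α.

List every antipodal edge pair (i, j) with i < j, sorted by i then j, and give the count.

α = atan 0.25 = 14.04°;  2α = 28.07°
n_0 = (+0.4028, -0.9153)
n_1 = (+0.8989, -0.4382)
n_2 = (+0.5454, +0.8382)
n_3 = (-0.8672, +0.4979)
n_4 = (-0.9758, -0.2188)
n_5 = (-0.5776, -0.8164)
  (0,1): δ = 139.74°  ·
  (0,2): δ = 56.81°  ·
  (0,3): δ = 36.38°  ·
  (0,4): δ = 78.88°  ·
  (0,5): δ = 120.97°  ·
  (1,2): δ = 97.06°  ·
  (1,3): δ = 3.87°  ✓
  (1,4): δ = 38.63°  ·
  (1,5): δ = 80.71°  ·
  (2,3): δ = 86.81°  ·
  (2,4): δ = 44.31°  ·
  (2,5): δ = 2.23°  ✓
  (3,4): δ = 137.50°  ·
  (3,5): δ = 95.41°  ·
  (4,5): δ = 137.92°  ·
antipodal pairs: 2

count = 2; pairs: (1,3), (2,5)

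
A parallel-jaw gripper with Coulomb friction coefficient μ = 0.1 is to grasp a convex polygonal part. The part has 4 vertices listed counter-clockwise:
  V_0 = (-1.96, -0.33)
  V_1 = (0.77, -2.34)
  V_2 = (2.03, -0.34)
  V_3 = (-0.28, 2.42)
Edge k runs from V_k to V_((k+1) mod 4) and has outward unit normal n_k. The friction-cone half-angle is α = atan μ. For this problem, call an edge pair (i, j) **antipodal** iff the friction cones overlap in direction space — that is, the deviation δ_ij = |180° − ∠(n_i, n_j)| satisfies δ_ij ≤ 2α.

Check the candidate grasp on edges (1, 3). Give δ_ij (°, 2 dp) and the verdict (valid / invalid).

δ = 0.79°, valid

α = atan 0.1 = 5.71°;  2α = 11.42°
edge 1: e_1 = (+1.26, +2.00);  n_1 = (+0.8461, -0.5330)
edge 3: e_3 = (-1.68, -2.75);  n_3 = (-0.8534, +0.5213)
∠(n_1, n_3) = 179.21°
δ = |180° − 179.21°| = 0.79°
0.79° ≤ 2α = 11.42°  →  valid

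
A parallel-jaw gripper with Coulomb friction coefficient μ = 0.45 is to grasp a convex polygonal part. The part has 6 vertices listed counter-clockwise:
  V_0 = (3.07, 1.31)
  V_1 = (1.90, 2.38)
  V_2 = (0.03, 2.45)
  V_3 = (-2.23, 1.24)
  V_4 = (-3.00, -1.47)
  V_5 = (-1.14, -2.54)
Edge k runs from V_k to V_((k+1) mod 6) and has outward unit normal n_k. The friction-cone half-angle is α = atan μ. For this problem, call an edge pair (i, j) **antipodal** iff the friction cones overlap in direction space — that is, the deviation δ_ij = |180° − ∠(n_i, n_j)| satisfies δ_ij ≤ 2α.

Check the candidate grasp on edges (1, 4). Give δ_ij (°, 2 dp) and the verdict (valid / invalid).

α = atan 0.45 = 24.23°;  2α = 48.46°
edge 1: e_1 = (-1.87, +0.07);  n_1 = (+0.0374, +0.9993)
edge 4: e_4 = (+1.86, -1.07);  n_4 = (-0.4986, -0.8668)
∠(n_1, n_4) = 152.23°
δ = |180° − 152.23°| = 27.77°
27.77° ≤ 2α = 48.46°  →  valid

δ = 27.77°, valid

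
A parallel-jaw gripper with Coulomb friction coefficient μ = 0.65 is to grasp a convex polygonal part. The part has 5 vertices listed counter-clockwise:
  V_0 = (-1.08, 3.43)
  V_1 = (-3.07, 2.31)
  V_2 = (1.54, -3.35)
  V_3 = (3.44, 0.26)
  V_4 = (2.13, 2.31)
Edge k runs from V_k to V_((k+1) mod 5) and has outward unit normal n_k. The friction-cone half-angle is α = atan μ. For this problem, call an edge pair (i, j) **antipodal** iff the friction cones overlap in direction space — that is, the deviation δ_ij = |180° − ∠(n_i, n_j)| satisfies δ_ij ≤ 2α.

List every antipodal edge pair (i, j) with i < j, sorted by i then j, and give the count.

α = atan 0.65 = 33.02°;  2α = 66.05°
n_0 = (-0.4905, +0.8715)
n_1 = (-0.7754, -0.6315)
n_2 = (+0.8849, -0.4657)
n_3 = (+0.8426, +0.5385)
n_4 = (+0.3294, +0.9442)
  (0,1): δ = 80.21°  ·
  (0,2): δ = 32.87°  ✓
  (0,3): δ = 93.21°  ·
  (0,4): δ = 131.39°  ·
  (1,2): δ = 66.92°  ·
  (1,3): δ = 6.58°  ✓
  (1,4): δ = 31.60°  ✓
  (2,3): δ = 119.66°  ·
  (2,4): δ = 81.48°  ·
  (3,4): δ = 141.81°  ·
antipodal pairs: 3

count = 3; pairs: (0,2), (1,3), (1,4)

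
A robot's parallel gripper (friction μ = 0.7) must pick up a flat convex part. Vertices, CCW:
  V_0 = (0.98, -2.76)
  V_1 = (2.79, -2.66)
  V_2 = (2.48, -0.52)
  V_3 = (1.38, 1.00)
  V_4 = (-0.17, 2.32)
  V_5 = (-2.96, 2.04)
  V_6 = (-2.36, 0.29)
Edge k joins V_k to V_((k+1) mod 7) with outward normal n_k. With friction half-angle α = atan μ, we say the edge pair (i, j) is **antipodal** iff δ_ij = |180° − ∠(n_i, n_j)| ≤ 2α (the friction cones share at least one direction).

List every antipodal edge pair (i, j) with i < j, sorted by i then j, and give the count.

α = atan 0.7 = 34.99°;  2α = 69.98°
n_0 = (+0.0552, -0.9985)
n_1 = (+0.9897, +0.1434)
n_2 = (+0.8101, +0.5863)
n_3 = (+0.6484, +0.7613)
n_4 = (-0.0999, +0.9950)
n_5 = (-0.9459, -0.3243)
n_6 = (-0.6743, -0.7384)
  (0,1): δ = 84.92°  ·
  (0,2): δ = 57.27°  ✓
  (0,3): δ = 43.58°  ✓
  (0,4): δ = 2.57°  ✓
  (0,5): δ = 105.76°  ·
  (0,6): δ = 134.44°  ·
  (1,2): δ = 152.35°  ·
  (1,3): δ = 138.66°  ·
  (1,4): δ = 92.51°  ·
  (1,5): δ = 10.68°  ✓
  (1,6): δ = 39.36°  ✓
  (2,3): δ = 166.31°  ·
  (2,4): δ = 120.16°  ·
  (2,5): δ = 16.97°  ✓
  (2,6): δ = 11.71°  ✓
  (3,4): δ = 133.85°  ·
  (3,5): δ = 30.66°  ✓
  (3,6): δ = 1.98°  ✓
  (4,5): δ = 76.81°  ·
  (4,6): δ = 48.13°  ✓
  (5,6): δ = 151.33°  ·
antipodal pairs: 10

count = 10; pairs: (0,2), (0,3), (0,4), (1,5), (1,6), (2,5), (2,6), (3,5), (3,6), (4,6)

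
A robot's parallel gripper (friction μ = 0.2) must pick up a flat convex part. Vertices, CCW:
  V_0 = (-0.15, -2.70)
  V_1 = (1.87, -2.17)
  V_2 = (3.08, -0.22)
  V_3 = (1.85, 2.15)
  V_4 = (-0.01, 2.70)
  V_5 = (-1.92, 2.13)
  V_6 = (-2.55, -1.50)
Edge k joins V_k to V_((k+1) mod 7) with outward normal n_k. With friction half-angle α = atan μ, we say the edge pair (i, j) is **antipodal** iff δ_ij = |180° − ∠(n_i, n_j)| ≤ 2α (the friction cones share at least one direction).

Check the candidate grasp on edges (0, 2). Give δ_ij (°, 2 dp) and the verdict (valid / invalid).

δ = 77.27°, invalid

α = atan 0.2 = 11.31°;  2α = 22.62°
edge 0: e_0 = (+2.02, +0.53);  n_0 = (+0.2538, -0.9673)
edge 2: e_2 = (-1.23, +2.37);  n_2 = (+0.8876, +0.4606)
∠(n_0, n_2) = 102.73°
δ = |180° − 102.73°| = 77.27°
77.27° > 2α = 22.62°  →  invalid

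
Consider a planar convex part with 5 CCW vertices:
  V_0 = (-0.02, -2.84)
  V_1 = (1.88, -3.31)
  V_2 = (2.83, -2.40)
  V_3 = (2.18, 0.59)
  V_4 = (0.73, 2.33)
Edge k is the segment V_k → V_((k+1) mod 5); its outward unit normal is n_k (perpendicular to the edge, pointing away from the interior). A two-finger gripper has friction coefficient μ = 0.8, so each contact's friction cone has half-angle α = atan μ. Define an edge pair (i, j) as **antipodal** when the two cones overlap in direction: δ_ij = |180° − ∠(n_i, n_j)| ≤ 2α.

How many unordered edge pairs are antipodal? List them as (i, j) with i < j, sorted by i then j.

α = atan 0.8 = 38.66°;  2α = 77.32°
n_0 = (-0.2401, -0.9707)
n_1 = (+0.6917, -0.7221)
n_2 = (+0.9772, +0.2124)
n_3 = (+0.7682, +0.6402)
n_4 = (-0.9896, +0.1436)
  (0,1): δ = 122.34°  ·
  (0,2): δ = 63.84°  ✓
  (0,3): δ = 36.30°  ✓
  (0,4): δ = 95.64°  ·
  (1,2): δ = 121.50°  ·
  (1,3): δ = 93.96°  ·
  (1,4): δ = 37.98°  ✓
  (2,3): δ = 152.46°  ·
  (2,4): δ = 20.52°  ✓
  (3,4): δ = 48.06°  ✓
antipodal pairs: 5

count = 5; pairs: (0,2), (0,3), (1,4), (2,4), (3,4)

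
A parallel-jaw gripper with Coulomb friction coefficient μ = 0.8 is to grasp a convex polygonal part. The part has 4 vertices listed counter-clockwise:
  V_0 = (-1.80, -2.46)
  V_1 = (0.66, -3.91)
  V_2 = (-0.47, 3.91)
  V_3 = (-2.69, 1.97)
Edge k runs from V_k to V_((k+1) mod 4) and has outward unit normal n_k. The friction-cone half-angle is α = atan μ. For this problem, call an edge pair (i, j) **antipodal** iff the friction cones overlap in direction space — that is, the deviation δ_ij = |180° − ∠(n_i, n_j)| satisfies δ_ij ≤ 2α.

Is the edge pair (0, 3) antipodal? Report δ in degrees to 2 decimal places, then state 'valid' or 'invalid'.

δ = 131.88°, invalid

α = atan 0.8 = 38.66°;  2α = 77.32°
edge 0: e_0 = (+2.46, -1.45);  n_0 = (-0.5078, -0.8615)
edge 3: e_3 = (+0.89, -4.43);  n_3 = (-0.9804, -0.1970)
∠(n_0, n_3) = 48.12°
δ = |180° − 48.12°| = 131.88°
131.88° > 2α = 77.32°  →  invalid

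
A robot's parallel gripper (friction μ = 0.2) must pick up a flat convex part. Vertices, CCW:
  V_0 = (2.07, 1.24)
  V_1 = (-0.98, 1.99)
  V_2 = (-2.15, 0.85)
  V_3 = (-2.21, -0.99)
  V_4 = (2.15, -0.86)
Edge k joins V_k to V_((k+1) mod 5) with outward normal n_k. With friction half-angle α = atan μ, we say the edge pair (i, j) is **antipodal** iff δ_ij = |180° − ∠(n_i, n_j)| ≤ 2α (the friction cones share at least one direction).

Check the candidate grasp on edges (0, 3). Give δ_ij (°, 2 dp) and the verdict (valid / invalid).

δ = 15.52°, valid

α = atan 0.2 = 11.31°;  2α = 22.62°
edge 0: e_0 = (-3.05, +0.75);  n_0 = (+0.2388, +0.9711)
edge 3: e_3 = (+4.36, +0.13);  n_3 = (+0.0298, -0.9996)
∠(n_0, n_3) = 164.48°
δ = |180° − 164.48°| = 15.52°
15.52° ≤ 2α = 22.62°  →  valid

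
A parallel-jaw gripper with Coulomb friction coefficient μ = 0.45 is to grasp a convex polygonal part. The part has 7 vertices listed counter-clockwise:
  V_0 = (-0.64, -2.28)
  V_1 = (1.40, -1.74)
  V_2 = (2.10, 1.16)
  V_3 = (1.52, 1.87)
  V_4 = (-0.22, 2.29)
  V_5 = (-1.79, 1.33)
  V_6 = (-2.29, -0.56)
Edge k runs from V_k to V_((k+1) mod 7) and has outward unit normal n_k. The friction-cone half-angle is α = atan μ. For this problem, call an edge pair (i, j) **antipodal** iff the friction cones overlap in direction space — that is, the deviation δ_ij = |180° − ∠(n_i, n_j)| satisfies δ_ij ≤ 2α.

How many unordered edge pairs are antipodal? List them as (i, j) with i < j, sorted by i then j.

α = atan 0.45 = 24.23°;  2α = 48.46°
n_0 = (+0.2559, -0.9667)
n_1 = (+0.9721, -0.2346)
n_2 = (+0.7744, +0.6326)
n_3 = (+0.2346, +0.9721)
n_4 = (-0.5217, +0.8531)
n_5 = (-0.9667, +0.2558)
n_6 = (-0.7216, -0.6923)
  (0,1): δ = 118.40°  ·
  (0,2): δ = 65.58°  ·
  (0,3): δ = 28.40°  ✓
  (0,4): δ = 16.62°  ✓
  (0,5): δ = 60.36°  ·
  (0,6): δ = 118.98°  ·
  (1,2): δ = 127.18°  ·
  (1,3): δ = 90.00°  ·
  (1,4): δ = 44.99°  ✓
  (1,5): δ = 1.25°  ✓
  (1,6): δ = 57.38°  ·
  (2,3): δ = 142.82°  ·
  (2,4): δ = 97.80°  ·
  (2,5): δ = 54.06°  ·
  (2,6): δ = 4.56°  ✓
  (3,4): δ = 134.99°  ·
  (3,5): δ = 91.25°  ·
  (3,6): δ = 32.62°  ✓
  (4,5): δ = 136.26°  ·
  (4,6): δ = 77.63°  ·
  (5,6): δ = 121.37°  ·
antipodal pairs: 6

count = 6; pairs: (0,3), (0,4), (1,4), (1,5), (2,6), (3,6)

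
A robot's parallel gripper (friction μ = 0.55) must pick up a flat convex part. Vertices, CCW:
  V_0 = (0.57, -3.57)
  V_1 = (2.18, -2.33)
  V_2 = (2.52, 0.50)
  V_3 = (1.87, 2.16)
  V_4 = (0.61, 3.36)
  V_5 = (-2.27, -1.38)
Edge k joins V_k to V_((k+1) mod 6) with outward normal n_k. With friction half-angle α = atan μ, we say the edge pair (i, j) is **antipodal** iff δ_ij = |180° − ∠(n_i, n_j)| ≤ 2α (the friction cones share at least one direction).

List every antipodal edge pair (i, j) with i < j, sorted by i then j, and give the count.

count = 5; pairs: (0,4), (1,4), (2,4), (2,5), (3,5)

α = atan 0.55 = 28.81°;  2α = 57.62°
n_0 = (+0.6102, -0.7923)
n_1 = (+0.9929, -0.1193)
n_2 = (+0.9312, +0.3646)
n_3 = (+0.6897, +0.7241)
n_4 = (-0.8546, +0.5193)
n_5 = (-0.6107, -0.7919)
  (0,1): δ = 134.45°  ·
  (0,2): δ = 106.22°  ·
  (0,3): δ = 81.21°  ·
  (0,4): δ = 21.11°  ✓
  (0,5): δ = 104.76°  ·
  (1,2): δ = 151.77°  ·
  (1,3): δ = 126.75°  ·
  (1,4): δ = 24.43°  ✓
  (1,5): δ = 59.21°  ·
  (2,3): δ = 154.99°  ·
  (2,4): δ = 52.67°  ✓
  (2,5): δ = 30.98°  ✓
  (3,4): δ = 77.68°  ·
  (3,5): δ = 5.97°  ✓
  (4,5): δ = 96.35°  ·
antipodal pairs: 5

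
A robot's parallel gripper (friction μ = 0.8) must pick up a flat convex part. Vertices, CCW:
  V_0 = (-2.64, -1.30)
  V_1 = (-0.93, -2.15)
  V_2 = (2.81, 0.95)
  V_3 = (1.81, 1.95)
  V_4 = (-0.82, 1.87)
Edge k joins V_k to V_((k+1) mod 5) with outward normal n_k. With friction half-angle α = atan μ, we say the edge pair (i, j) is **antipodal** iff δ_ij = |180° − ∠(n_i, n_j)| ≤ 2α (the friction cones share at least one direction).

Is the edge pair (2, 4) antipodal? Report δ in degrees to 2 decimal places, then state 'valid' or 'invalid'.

δ = 74.86°, valid

α = atan 0.8 = 38.66°;  2α = 77.32°
edge 2: e_2 = (-1.00, +1.00);  n_2 = (+0.7071, +0.7071)
edge 4: e_4 = (-1.82, -3.17);  n_4 = (-0.8672, +0.4979)
∠(n_2, n_4) = 105.14°
δ = |180° − 105.14°| = 74.86°
74.86° ≤ 2α = 77.32°  →  valid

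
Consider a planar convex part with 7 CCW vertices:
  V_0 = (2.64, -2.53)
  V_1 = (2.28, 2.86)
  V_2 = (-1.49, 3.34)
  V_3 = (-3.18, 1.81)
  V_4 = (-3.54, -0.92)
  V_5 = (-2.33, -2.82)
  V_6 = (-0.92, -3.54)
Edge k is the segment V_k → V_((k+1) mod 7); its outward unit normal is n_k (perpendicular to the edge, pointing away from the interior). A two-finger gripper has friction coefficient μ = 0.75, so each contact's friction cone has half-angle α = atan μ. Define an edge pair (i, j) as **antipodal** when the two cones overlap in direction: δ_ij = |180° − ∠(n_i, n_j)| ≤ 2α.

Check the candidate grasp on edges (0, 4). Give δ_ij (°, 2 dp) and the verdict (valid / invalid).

α = atan 0.75 = 36.87°;  2α = 73.74°
edge 0: e_0 = (-0.36, +5.39);  n_0 = (+0.9978, +0.0666)
edge 4: e_4 = (+1.21, -1.90);  n_4 = (-0.8435, -0.5372)
∠(n_0, n_4) = 151.33°
δ = |180° − 151.33°| = 28.67°
28.67° ≤ 2α = 73.74°  →  valid

δ = 28.67°, valid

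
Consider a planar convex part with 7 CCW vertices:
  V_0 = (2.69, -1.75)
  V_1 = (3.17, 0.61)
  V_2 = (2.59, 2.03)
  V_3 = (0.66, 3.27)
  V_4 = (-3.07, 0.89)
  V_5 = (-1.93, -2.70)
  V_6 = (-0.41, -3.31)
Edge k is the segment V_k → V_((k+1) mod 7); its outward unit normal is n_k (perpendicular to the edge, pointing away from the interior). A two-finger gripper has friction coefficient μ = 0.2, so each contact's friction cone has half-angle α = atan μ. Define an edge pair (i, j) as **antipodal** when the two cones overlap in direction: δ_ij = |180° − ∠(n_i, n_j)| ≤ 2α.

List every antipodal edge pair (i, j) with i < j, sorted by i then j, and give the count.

α = atan 0.2 = 11.31°;  2α = 22.62°
n_0 = (+0.9799, -0.1993)
n_1 = (+0.9258, +0.3781)
n_2 = (+0.5405, +0.8413)
n_3 = (-0.5379, +0.8430)
n_4 = (-0.9531, -0.3027)
n_5 = (-0.3724, -0.9281)
n_6 = (+0.4495, -0.8933)
  (0,1): δ = 146.29°  ·
  (0,2): δ = 111.22°  ·
  (0,3): δ = 45.96°  ·
  (0,4): δ = 29.11°  ·
  (0,5): δ = 79.63°  ·
  (0,6): δ = 128.21°  ·
  (1,2): δ = 144.94°  ·
  (1,3): δ = 79.68°  ·
  (1,4): δ = 4.60°  ✓
  (1,5): δ = 45.92°  ·
  (1,6): δ = 94.50°  ·
  (2,3): δ = 114.74°  ·
  (2,4): δ = 39.66°  ·
  (2,5): δ = 10.85°  ✓
  (2,6): δ = 59.43°  ·
  (3,4): δ = 104.92°  ·
  (3,5): δ = 54.41°  ·
  (3,6): δ = 5.83°  ✓
  (4,5): δ = 129.48°  ·
  (4,6): δ = 80.90°  ·
  (5,6): δ = 131.42°  ·
antipodal pairs: 3

count = 3; pairs: (1,4), (2,5), (3,6)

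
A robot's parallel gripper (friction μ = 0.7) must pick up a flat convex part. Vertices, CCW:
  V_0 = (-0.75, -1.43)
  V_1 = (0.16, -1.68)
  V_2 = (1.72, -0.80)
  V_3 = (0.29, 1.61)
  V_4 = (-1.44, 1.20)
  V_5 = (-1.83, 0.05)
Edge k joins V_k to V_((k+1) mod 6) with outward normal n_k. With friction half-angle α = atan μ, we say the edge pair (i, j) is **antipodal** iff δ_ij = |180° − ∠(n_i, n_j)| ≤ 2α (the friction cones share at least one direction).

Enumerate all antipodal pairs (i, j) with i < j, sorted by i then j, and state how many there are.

α = atan 0.7 = 34.99°;  2α = 69.98°
n_0 = (-0.2649, -0.9643)
n_1 = (+0.4913, -0.8710)
n_2 = (+0.8600, +0.5103)
n_3 = (-0.2306, +0.9730)
n_4 = (-0.9470, +0.3212)
n_5 = (-0.8078, -0.5895)
  (0,1): δ = 135.21°  ·
  (0,2): δ = 43.96°  ✓
  (0,3): δ = 28.69°  ✓
  (0,4): δ = 86.63°  ·
  (0,5): δ = 141.48°  ·
  (1,2): δ = 88.74°  ·
  (1,3): δ = 16.09°  ✓
  (1,4): δ = 41.84°  ✓
  (1,5): δ = 96.69°  ·
  (2,3): δ = 107.35°  ·
  (2,4): δ = 49.42°  ✓
  (2,5): δ = 5.44°  ✓
  (3,4): δ = 122.07°  ·
  (3,5): δ = 67.21°  ✓
  (4,5): δ = 125.15°  ·
antipodal pairs: 7

count = 7; pairs: (0,2), (0,3), (1,3), (1,4), (2,4), (2,5), (3,5)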